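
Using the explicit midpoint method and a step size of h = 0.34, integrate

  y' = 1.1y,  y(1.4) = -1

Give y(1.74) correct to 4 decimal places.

-1.4439

Midpoint: k1 = f(x_n, y_n); k2 = f(x_n + h/2, y_n + (h/2)·k1); y_{n+1} = y_n + h·k2.
x=1.400000, y=-1.000000:
  k1 = f(1.400000, -1.000000) = -1.100000
  k2 = f(1.570000, -1.187000) = -1.305700
  y ← -1.000000 + 0.34·(-1.305700) = -1.443938
y(1.74) ≈ -1.4439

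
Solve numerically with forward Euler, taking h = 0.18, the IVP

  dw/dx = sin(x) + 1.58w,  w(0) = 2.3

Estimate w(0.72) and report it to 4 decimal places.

Euler: w_{n+1} = w_n + h·f(x_n, w_n).
x=0.000000, w=2.300000: f=3.634000 → w ← 2.300000 + 0.18·3.634000 = 2.954120
x=0.180000, w=2.954120: f=4.846539 → w ← 2.954120 + 0.18·4.846539 = 3.826497
x=0.360000, w=3.826497: f=6.398140 → w ← 3.826497 + 0.18·6.398140 = 4.978162
x=0.540000, w=4.978162: f=8.379632 → w ← 4.978162 + 0.18·8.379632 = 6.486496
w(0.72) ≈ 6.4865

6.4865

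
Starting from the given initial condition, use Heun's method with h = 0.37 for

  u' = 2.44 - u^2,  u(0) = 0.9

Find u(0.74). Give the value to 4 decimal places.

1.3976

Heun: k1 = f(t_n, u_n); k2 = f(t_n + h, u_n + h·k1); u_{n+1} = u_n + (h/2)·(k1 + k2).
t=0.000000, u=0.900000:
  k1 = f(0.000000, 0.900000) = 1.630000
  k2 = f(0.370000, 1.503100) = 0.180690
  u ← 0.900000 + (0.37/2)·(1.630000 + 0.180690) = 1.234978
t=0.370000, u=1.234978:
  k1 = f(0.370000, 1.234978) = 0.914830
  k2 = f(0.740000, 1.573465) = -0.035792
  u ← 1.234978 + (0.37/2)·(0.914830 + (-0.035792)) = 1.397600
u(0.74) ≈ 1.3976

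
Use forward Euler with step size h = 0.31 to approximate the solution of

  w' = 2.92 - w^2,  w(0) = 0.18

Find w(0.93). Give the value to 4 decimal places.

1.7116

Euler: w_{n+1} = w_n + h·f(s_n, w_n).
s=0.000000, w=0.180000: f=2.887600 → w ← 0.180000 + 0.31·2.887600 = 1.075156
s=0.310000, w=1.075156: f=1.764040 → w ← 1.075156 + 0.31·1.764040 = 1.622008
s=0.620000, w=1.622008: f=0.289089 → w ← 1.622008 + 0.31·0.289089 = 1.711626
w(0.93) ≈ 1.7116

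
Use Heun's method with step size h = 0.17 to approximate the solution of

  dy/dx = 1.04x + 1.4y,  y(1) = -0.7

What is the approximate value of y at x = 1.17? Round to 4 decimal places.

-0.6736

Heun: k1 = f(x_n, y_n); k2 = f(x_n + h, y_n + h·k1); y_{n+1} = y_n + (h/2)·(k1 + k2).
x=1.000000, y=-0.700000:
  k1 = f(1.000000, -0.700000) = 0.060000
  k2 = f(1.170000, -0.689800) = 0.251080
  y ← -0.700000 + (0.17/2)·(0.060000 + 0.251080) = -0.673558
y(1.17) ≈ -0.6736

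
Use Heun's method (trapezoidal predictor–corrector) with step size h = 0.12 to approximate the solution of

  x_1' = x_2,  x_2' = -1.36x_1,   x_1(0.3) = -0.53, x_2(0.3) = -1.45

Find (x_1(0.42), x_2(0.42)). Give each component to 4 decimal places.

Heun on (x_1,x_2): k1 = f(t_n, state_n); k2 = f(t_n + h, state_n + h·k1); state_{n+1} = state_n + (h/2)·(k1 + k2).
0.300000: (-0.530000, -1.450000)
  k1 = (-1.450000, 0.720800)
  predictor → (-0.704000, -1.363504)
  k2 = (-1.363504, 0.957440)
  → (-0.698810, -1.349306)
(x_1(0.42), x_2(0.42)) ≈ (-0.6988, -1.3493)

-0.6988, -1.3493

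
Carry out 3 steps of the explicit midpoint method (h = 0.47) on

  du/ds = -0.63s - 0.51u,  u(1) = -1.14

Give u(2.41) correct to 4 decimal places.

Midpoint: k1 = f(s_n, u_n); k2 = f(s_n + h/2, u_n + (h/2)·k1); u_{n+1} = u_n + h·k2.
s=1.000000, u=-1.140000:
  k1 = f(1.000000, -1.140000) = -0.048600
  k2 = f(1.235000, -1.151421) = -0.190825
  u ← -1.140000 + 0.47·(-0.190825) = -1.229688
s=1.470000, u=-1.229688:
  k1 = f(1.470000, -1.229688) = -0.298959
  k2 = f(1.705000, -1.299943) = -0.411179
  u ← -1.229688 + 0.47·(-0.411179) = -1.422942
s=1.940000, u=-1.422942:
  k1 = f(1.940000, -1.422942) = -0.496500
  k2 = f(2.175000, -1.539619) = -0.585044
  u ← -1.422942 + 0.47·(-0.585044) = -1.697913
u(2.41) ≈ -1.6979

-1.6979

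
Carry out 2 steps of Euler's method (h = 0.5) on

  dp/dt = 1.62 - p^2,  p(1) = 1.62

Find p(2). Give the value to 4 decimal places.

Euler: p_{n+1} = p_n + h·f(t_n, p_n).
t=1.000000, p=1.620000: f=-1.004400 → p ← 1.620000 + 0.5·(-1.004400) = 1.117800
t=1.500000, p=1.117800: f=0.370523 → p ← 1.117800 + 0.5·0.370523 = 1.303062
p(2) ≈ 1.3031

1.3031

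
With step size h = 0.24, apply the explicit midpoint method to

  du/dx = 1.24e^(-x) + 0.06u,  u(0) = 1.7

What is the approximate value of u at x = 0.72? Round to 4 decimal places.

Midpoint: k1 = f(x_n, u_n); k2 = f(x_n + h/2, u_n + (h/2)·k1); u_{n+1} = u_n + h·k2.
x=0.000000, u=1.700000:
  k1 = f(0.000000, 1.700000) = 1.342000
  k2 = f(0.120000, 1.861040) = 1.211444
  u ← 1.700000 + 0.24·1.211444 = 1.990746
x=0.240000, u=1.990746:
  k1 = f(0.240000, 1.990746) = 1.094863
  k2 = f(0.360000, 2.122130) = 0.992446
  u ← 1.990746 + 0.24·0.992446 = 2.228934
x=0.480000, u=2.228934:
  k1 = f(0.480000, 2.228934) = 0.901027
  k2 = f(0.600000, 2.337057) = 0.820750
  u ← 2.228934 + 0.24·0.820750 = 2.425914
u(0.72) ≈ 2.4259

2.4259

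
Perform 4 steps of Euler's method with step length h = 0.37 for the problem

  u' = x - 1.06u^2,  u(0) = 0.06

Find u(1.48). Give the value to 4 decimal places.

0.7833

Euler: u_{n+1} = u_n + h·f(x_n, u_n).
x=0.000000, u=0.060000: f=-0.003816 → u ← 0.060000 + 0.37·(-0.003816) = 0.058588
x=0.370000, u=0.058588: f=0.366361 → u ← 0.058588 + 0.37·0.366361 = 0.194142
x=0.740000, u=0.194142: f=0.700047 → u ← 0.194142 + 0.37·0.700047 = 0.453159
x=1.110000, u=0.453159: f=0.892325 → u ← 0.453159 + 0.37·0.892325 = 0.783320
u(1.48) ≈ 0.7833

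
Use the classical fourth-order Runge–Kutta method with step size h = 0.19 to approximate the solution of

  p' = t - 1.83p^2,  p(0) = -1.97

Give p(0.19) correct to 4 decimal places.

RK4: k1 = f(t_n, p_n); k2 = f(t_n + h/2, p_n + (h/2)·k1); k3 = f(t_n + h/2, p_n + (h/2)·k2); k4 = f(t_n + h, p_n + h·k3); p_{n+1} = p_n + (h/6)·(k1 + 2k2 + 2k3 + k4).
t=0.000000, p=-1.970000:
  k1 = f(0.000000, -1.970000) = -7.102047
  k2 = f(0.095000, -2.644694) = -12.704768
  k3 = f(0.095000, -3.176953) = -18.375245
  k4 = f(0.190000, -5.461297) = -54.391142
  p ← -1.970000 + (0.19/6)·(k1 + 2k2 + 2k3 + k4) = -5.885685
p(0.19) ≈ -5.8857

-5.8857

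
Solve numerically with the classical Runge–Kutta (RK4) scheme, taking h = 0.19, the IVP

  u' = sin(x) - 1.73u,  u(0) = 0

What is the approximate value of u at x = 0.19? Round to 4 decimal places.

0.0162

RK4: k1 = f(x_n, u_n); k2 = f(x_n + h/2, u_n + (h/2)·k1); k3 = f(x_n + h/2, u_n + (h/2)·k2); k4 = f(x_n + h, u_n + h·k3); u_{n+1} = u_n + (h/6)·(k1 + 2k2 + 2k3 + k4).
x=0.000000, u=0.000000:
  k1 = f(0.000000, 0.000000) = 0.000000
  k2 = f(0.095000, 0.000000) = 0.094857
  k3 = f(0.095000, 0.009011) = 0.079267
  k4 = f(0.190000, 0.015061) = 0.162804
  u ← 0.000000 + (0.19/6)·(k1 + 2k2 + 2k3 + k4) = 0.016183
u(0.19) ≈ 0.0162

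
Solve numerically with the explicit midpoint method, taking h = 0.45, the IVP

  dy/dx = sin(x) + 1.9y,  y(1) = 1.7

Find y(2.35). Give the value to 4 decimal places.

Midpoint: k1 = f(x_n, y_n); k2 = f(x_n + h/2, y_n + (h/2)·k1); y_{n+1} = y_n + h·k2.
x=1.000000, y=1.700000:
  k1 = f(1.000000, 1.700000) = 4.071471
  k2 = f(1.225000, 2.616081) = 5.911360
  y ← 1.700000 + 0.45·5.911360 = 4.360112
x=1.450000, y=4.360112:
  k1 = f(1.450000, 4.360112) = 9.276926
  k2 = f(1.675000, 6.447420) = 13.244674
  y ← 4.360112 + 0.45·13.244674 = 10.320215
x=1.900000, y=10.320215:
  k1 = f(1.900000, 10.320215) = 20.554709
  k2 = f(2.125000, 14.945025) = 29.245867
  y ← 10.320215 + 0.45·29.245867 = 23.480855
y(2.35) ≈ 23.4809

23.4809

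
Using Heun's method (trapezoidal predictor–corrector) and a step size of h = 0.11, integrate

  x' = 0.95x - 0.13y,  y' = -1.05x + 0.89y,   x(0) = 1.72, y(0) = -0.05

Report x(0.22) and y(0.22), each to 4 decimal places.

2.1274, -0.5454

Heun on (x,y): k1 = f(s_n, state_n); k2 = f(s_n + h, state_n + h·k1); state_{n+1} = state_n + (h/2)·(k1 + k2).
0.000000: (1.720000, -0.050000)
  k1 = (1.640500, -1.850500)
  predictor → (1.900455, -0.253555)
  k2 = (1.838394, -2.221142)
  → (1.911339, -0.273940)
0.110000: (1.911339, -0.273940)
  k1 = (1.851384, -2.250713)
  predictor → (2.114991, -0.521519)
  k2 = (2.077039, -2.684893)
  → (2.127403, -0.545399)
(x(0.22), y(0.22)) ≈ (2.1274, -0.5454)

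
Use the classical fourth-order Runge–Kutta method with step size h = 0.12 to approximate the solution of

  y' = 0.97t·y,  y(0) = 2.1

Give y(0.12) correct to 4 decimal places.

RK4: k1 = f(t_n, y_n); k2 = f(t_n + h/2, y_n + (h/2)·k1); k3 = f(t_n + h/2, y_n + (h/2)·k2); k4 = f(t_n + h, y_n + h·k3); y_{n+1} = y_n + (h/6)·(k1 + 2k2 + 2k3 + k4).
t=0.000000, y=2.100000:
  k1 = f(0.000000, 2.100000) = 0.000000
  k2 = f(0.060000, 2.100000) = 0.122220
  k3 = f(0.060000, 2.107333) = 0.122647
  k4 = f(0.120000, 2.114718) = 0.246153
  y ← 2.100000 + (0.12/6)·(k1 + 2k2 + 2k3 + k4) = 2.114718
y(0.12) ≈ 2.1147

2.1147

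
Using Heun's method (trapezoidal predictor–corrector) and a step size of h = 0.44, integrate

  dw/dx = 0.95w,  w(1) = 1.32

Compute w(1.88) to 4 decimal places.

Heun: k1 = f(x_n, w_n); k2 = f(x_n + h, w_n + h·k1); w_{n+1} = w_n + (h/2)·(k1 + k2).
x=1.000000, w=1.320000:
  k1 = f(1.000000, 1.320000) = 1.254000
  k2 = f(1.440000, 1.871760) = 1.778172
  w ← 1.320000 + (0.44/2)·(1.254000 + 1.778172) = 1.987078
x=1.440000, w=1.987078:
  k1 = f(1.440000, 1.987078) = 1.887724
  k2 = f(1.880000, 2.817676) = 2.676793
  w ← 1.987078 + (0.44/2)·(1.887724 + 2.676793) = 2.991271
w(1.88) ≈ 2.9913

2.9913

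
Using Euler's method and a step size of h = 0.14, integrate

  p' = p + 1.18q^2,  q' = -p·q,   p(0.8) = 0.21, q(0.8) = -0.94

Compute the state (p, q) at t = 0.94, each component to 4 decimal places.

0.3854, -0.9124

Euler on (p,q): p_{n+1} = p_n + h·p', q_{n+1} = q_n + h·q'.
0.800000: (0.210000, -0.940000); f=(1.252648, 0.197400) → (0.385371, -0.912364)
(p(0.94), q(0.94)) ≈ (0.3854, -0.9124)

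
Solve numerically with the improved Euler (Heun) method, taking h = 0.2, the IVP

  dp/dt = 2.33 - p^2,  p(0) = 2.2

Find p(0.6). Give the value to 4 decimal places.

1.6423

Heun: k1 = f(t_n, p_n); k2 = f(t_n + h, p_n + h·k1); p_{n+1} = p_n + (h/2)·(k1 + k2).
t=0.000000, p=2.200000:
  k1 = f(0.000000, 2.200000) = -2.510000
  k2 = f(0.200000, 1.698000) = -0.553204
  p ← 2.200000 + (0.2/2)·(-2.510000 + (-0.553204)) = 1.893680
t=0.200000, p=1.893680:
  k1 = f(0.200000, 1.893680) = -1.256022
  k2 = f(0.400000, 1.642475) = -0.367725
  p ← 1.893680 + (0.2/2)·(-1.256022 + (-0.367725)) = 1.731305
t=0.400000, p=1.731305:
  k1 = f(0.400000, 1.731305) = -0.667417
  k2 = f(0.600000, 1.597822) = -0.223034
  p ← 1.731305 + (0.2/2)·(-0.667417 + (-0.223034)) = 1.642260
p(0.6) ≈ 1.6423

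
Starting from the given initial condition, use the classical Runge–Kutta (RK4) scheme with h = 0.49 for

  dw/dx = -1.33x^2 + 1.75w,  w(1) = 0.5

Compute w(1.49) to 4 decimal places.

RK4: k1 = f(x_n, w_n); k2 = f(x_n + h/2, w_n + (h/2)·k1); k3 = f(x_n + h/2, w_n + (h/2)·k2); k4 = f(x_n + h, w_n + h·k3); w_{n+1} = w_n + (h/6)·(k1 + 2k2 + 2k3 + k4).
x=1.000000, w=0.500000:
  k1 = f(1.000000, 0.500000) = -0.455000
  k2 = f(1.245000, 0.388525) = -1.381615
  k3 = f(1.245000, 0.161504) = -1.778900
  k4 = f(1.490000, -0.371661) = -3.603140
  w ← 0.500000 + (0.49/6)·(k1 + 2k2 + 2k3 + k4) = -0.347632
w(1.49) ≈ -0.3476

-0.3476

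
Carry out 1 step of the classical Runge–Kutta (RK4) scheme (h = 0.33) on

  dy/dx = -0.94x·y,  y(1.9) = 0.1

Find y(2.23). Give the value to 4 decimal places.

RK4: k1 = f(x_n, y_n); k2 = f(x_n + h/2, y_n + (h/2)·k1); k3 = f(x_n + h/2, y_n + (h/2)·k2); k4 = f(x_n + h, y_n + h·k3); y_{n+1} = y_n + (h/6)·(k1 + 2k2 + 2k3 + k4).
x=1.900000, y=0.100000:
  k1 = f(1.900000, 0.100000) = -0.178600
  k2 = f(2.065000, 0.070531) = -0.136908
  k3 = f(2.065000, 0.077410) = -0.150261
  k4 = f(2.230000, 0.050414) = -0.105678
  y ← 0.100000 + (0.33/6)·(k1 + 2k2 + 2k3 + k4) = 0.052776
y(2.23) ≈ 0.0528

0.0528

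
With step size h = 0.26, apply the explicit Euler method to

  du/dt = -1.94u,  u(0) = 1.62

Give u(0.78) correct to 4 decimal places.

Euler: u_{n+1} = u_n + h·f(t_n, u_n).
t=0.000000, u=1.620000: f=-3.142800 → u ← 1.620000 + 0.26·(-3.142800) = 0.802872
t=0.260000, u=0.802872: f=-1.557572 → u ← 0.802872 + 0.26·(-1.557572) = 0.397903
t=0.520000, u=0.397903: f=-0.771933 → u ← 0.397903 + 0.26·(-0.771933) = 0.197201
u(0.78) ≈ 0.1972

0.1972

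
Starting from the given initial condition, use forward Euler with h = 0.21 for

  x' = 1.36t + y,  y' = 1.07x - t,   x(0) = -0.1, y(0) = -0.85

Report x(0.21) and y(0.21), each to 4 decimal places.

Euler on (x,y): x_{n+1} = x_n + h·x', y_{n+1} = y_n + h·y'.
0.000000: (-0.100000, -0.850000); f=(-0.850000, -0.107000) → (-0.278500, -0.872470)
(x(0.21), y(0.21)) ≈ (-0.2785, -0.8725)

-0.2785, -0.8725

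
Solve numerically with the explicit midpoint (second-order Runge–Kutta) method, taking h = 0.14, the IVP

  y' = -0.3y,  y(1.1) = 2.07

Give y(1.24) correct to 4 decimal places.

Midpoint: k1 = f(x_n, y_n); k2 = f(x_n + h/2, y_n + (h/2)·k1); y_{n+1} = y_n + h·k2.
x=1.100000, y=2.070000:
  k1 = f(1.100000, 2.070000) = -0.621000
  k2 = f(1.170000, 2.026530) = -0.607959
  y ← 2.070000 + 0.14·(-0.607959) = 1.984886
y(1.24) ≈ 1.9849

1.9849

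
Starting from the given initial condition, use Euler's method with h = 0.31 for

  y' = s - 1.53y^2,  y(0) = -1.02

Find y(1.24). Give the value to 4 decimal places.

Euler: y_{n+1} = y_n + h·f(s_n, y_n).
s=0.000000, y=-1.020000: f=-1.591812 → y ← -1.020000 + 0.31·(-1.591812) = -1.513462
s=0.310000, y=-1.513462: f=-3.194567 → y ← -1.513462 + 0.31·(-3.194567) = -2.503777
s=0.620000, y=-2.503777: f=-8.971419 → y ← -2.503777 + 0.31·(-8.971419) = -5.284917
s=0.930000, y=-5.284917: f=-41.803434 → y ← -5.284917 + 0.31·(-41.803434) = -18.243982
y(1.24) ≈ -18.2440

-18.2440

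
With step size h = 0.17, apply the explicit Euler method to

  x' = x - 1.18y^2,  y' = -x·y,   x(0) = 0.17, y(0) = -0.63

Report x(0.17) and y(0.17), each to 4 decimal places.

0.1193, -0.6118

Euler on (x,y): x_{n+1} = x_n + h·x', y_{n+1} = y_n + h·y'.
0.000000: (0.170000, -0.630000); f=(-0.298342, 0.107100) → (0.119282, -0.611793)
(x(0.17), y(0.17)) ≈ (0.1193, -0.6118)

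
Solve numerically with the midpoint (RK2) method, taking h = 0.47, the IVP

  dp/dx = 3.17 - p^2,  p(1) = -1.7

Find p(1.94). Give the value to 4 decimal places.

-0.6806

Midpoint: k1 = f(x_n, p_n); k2 = f(x_n + h/2, p_n + (h/2)·k1); p_{n+1} = p_n + h·k2.
x=1.000000, p=-1.700000:
  k1 = f(1.000000, -1.700000) = 0.280000
  k2 = f(1.235000, -1.634200) = 0.499390
  p ← -1.700000 + 0.47·0.499390 = -1.465287
x=1.470000, p=-1.465287:
  k1 = f(1.470000, -1.465287) = 1.022935
  k2 = f(1.705000, -1.224897) = 1.669628
  p ← -1.465287 + 0.47·1.669628 = -0.680561
p(1.94) ≈ -0.6806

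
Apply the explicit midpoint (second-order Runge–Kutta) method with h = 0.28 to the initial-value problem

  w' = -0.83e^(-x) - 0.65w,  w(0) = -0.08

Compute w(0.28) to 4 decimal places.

-0.2477

Midpoint: k1 = f(x_n, w_n); k2 = f(x_n + h/2, w_n + (h/2)·k1); w_{n+1} = w_n + h·k2.
x=0.000000, w=-0.080000:
  k1 = f(0.000000, -0.080000) = -0.778000
  k2 = f(0.140000, -0.188920) = -0.598769
  w ← -0.080000 + 0.28·(-0.598769) = -0.247655
w(0.28) ≈ -0.2477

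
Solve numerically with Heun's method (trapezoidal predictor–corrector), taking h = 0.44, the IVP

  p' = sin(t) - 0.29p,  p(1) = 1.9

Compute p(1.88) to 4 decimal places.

Heun: k1 = f(t_n, p_n); k2 = f(t_n + h, p_n + h·k1); p_{n+1} = p_n + (h/2)·(k1 + k2).
t=1.000000, p=1.900000:
  k1 = f(1.000000, 1.900000) = 0.290471
  k2 = f(1.440000, 2.027807) = 0.403394
  p ← 1.900000 + (0.44/2)·(0.290471 + 0.403394) = 2.052650
t=1.440000, p=2.052650:
  k1 = f(1.440000, 2.052650) = 0.396190
  k2 = f(1.880000, 2.226974) = 0.306754
  p ← 2.052650 + (0.44/2)·(0.396190 + 0.306754) = 2.207298
p(1.88) ≈ 2.2073

2.2073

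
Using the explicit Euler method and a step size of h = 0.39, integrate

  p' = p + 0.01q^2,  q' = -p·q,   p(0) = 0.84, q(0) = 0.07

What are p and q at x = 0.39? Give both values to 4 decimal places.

1.1676, 0.0471

Euler on (p,q): p_{n+1} = p_n + h·p', q_{n+1} = q_n + h·q'.
0.000000: (0.840000, 0.070000); f=(0.840049, -0.058800) → (1.167619, 0.047068)
(p(0.39), q(0.39)) ≈ (1.1676, 0.0471)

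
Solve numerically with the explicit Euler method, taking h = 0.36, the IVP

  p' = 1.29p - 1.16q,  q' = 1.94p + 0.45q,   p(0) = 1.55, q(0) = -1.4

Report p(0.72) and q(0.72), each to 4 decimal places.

4.4074, 1.3611

Euler on (p,q): p_{n+1} = p_n + h·p', q_{n+1} = q_n + h·q'.
0.000000: (1.550000, -1.400000); f=(3.623500, 2.377000) → (2.854460, -0.544280)
0.360000: (2.854460, -0.544280); f=(4.313618, 5.292726) → (4.407363, 1.361102)
(p(0.72), q(0.72)) ≈ (4.4074, 1.3611)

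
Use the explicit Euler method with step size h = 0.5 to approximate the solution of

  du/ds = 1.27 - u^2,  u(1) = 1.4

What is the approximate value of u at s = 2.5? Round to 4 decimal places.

Euler: u_{n+1} = u_n + h·f(s_n, u_n).
s=1.000000, u=1.400000: f=-0.690000 → u ← 1.400000 + 0.5·(-0.690000) = 1.055000
s=1.500000, u=1.055000: f=0.156975 → u ← 1.055000 + 0.5·0.156975 = 1.133487
s=2.000000, u=1.133487: f=-0.014794 → u ← 1.133487 + 0.5·(-0.014794) = 1.126091
u(2.5) ≈ 1.1261

1.1261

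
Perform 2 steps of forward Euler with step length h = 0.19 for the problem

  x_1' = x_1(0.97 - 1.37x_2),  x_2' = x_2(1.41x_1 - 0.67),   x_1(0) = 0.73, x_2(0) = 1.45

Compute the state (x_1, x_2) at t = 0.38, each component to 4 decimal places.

Euler on (x_1,x_2): x_1_{n+1} = x_1_n + h·x_1', x_2_{n+1} = x_2_n + h·x_2'.
0.000000: (0.730000, 1.450000); f=(-0.742045, 0.520985) → (0.589011, 1.548987)
0.190000: (0.589011, 1.548987); f=(-0.678607, 0.248622) → (0.460076, 1.596225)
(x_1(0.38), x_2(0.38)) ≈ (0.4601, 1.5962)

0.4601, 1.5962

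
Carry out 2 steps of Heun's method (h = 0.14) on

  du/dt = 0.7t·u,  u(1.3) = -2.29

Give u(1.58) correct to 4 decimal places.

Heun: k1 = f(t_n, u_n); k2 = f(t_n + h, u_n + h·k1); u_{n+1} = u_n + (h/2)·(k1 + k2).
t=1.300000, u=-2.290000:
  k1 = f(1.300000, -2.290000) = -2.083900
  k2 = f(1.440000, -2.581746) = -2.602400
  u ← -2.290000 + (0.14/2)·(-2.083900 + (-2.602400)) = -2.618041
t=1.440000, u=-2.618041:
  k1 = f(1.440000, -2.618041) = -2.638985
  k2 = f(1.580000, -2.987499) = -3.304174
  u ← -2.618041 + (0.14/2)·(-2.638985 + (-3.304174)) = -3.034062
u(1.58) ≈ -3.0341

-3.0341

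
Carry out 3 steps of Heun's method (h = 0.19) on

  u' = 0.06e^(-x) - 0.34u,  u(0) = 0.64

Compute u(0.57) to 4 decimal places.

Heun: k1 = f(x_n, u_n); k2 = f(x_n + h, u_n + h·k1); u_{n+1} = u_n + (h/2)·(k1 + k2).
x=0.000000, u=0.640000:
  k1 = f(0.000000, 0.640000) = -0.157600
  k2 = f(0.190000, 0.610056) = -0.157801
  u ← 0.640000 + (0.19/2)·(-0.157600 + (-0.157801)) = 0.610037
x=0.190000, u=0.610037:
  k1 = f(0.190000, 0.610037) = -0.157795
  k2 = f(0.380000, 0.580056) = -0.156187
  u ← 0.610037 + (0.19/2)·(-0.157795 + (-0.156187)) = 0.580209
x=0.380000, u=0.580209:
  k1 = f(0.380000, 0.580209) = -0.156239
  k2 = f(0.570000, 0.550523) = -0.153246
  u ← 0.580209 + (0.19/2)·(-0.156239 + (-0.153246)) = 0.550807
u(0.57) ≈ 0.5508

0.5508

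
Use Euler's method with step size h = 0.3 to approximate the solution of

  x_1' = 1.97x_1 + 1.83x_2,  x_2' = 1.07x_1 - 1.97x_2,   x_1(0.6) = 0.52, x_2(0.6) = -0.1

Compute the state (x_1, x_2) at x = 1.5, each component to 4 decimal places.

Euler on (x_1,x_2): x_1_{n+1} = x_1_n + h·x_1', x_2_{n+1} = x_2_n + h·x_2'.
0.600000: (0.520000, -0.100000); f=(0.841400, 0.753400) → (0.772420, 0.126020)
0.900000: (0.772420, 0.126020); f=(1.752284, 0.578230) → (1.298105, 0.299489)
1.200000: (1.298105, 0.299489); f=(3.105332, 0.798979) → (2.229705, 0.539183)
(x_1(1.5), x_2(1.5)) ≈ (2.2297, 0.5392)

2.2297, 0.5392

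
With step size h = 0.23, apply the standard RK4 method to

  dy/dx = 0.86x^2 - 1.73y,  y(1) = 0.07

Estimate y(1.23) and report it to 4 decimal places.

0.2534

RK4: k1 = f(x_n, y_n); k2 = f(x_n + h/2, y_n + (h/2)·k1); k3 = f(x_n + h/2, y_n + (h/2)·k2); k4 = f(x_n + h, y_n + h·k3); y_{n+1} = y_n + (h/6)·(k1 + 2k2 + 2k3 + k4).
x=1.000000, y=0.070000:
  k1 = f(1.000000, 0.070000) = 0.738900
  k2 = f(1.115000, 0.154974) = 0.801069
  k3 = f(1.115000, 0.162123) = 0.788701
  k4 = f(1.230000, 0.251401) = 0.866170
  y ← 0.070000 + (0.23/6)·(k1 + 2k2 + 2k3 + k4) = 0.253410
y(1.23) ≈ 0.2534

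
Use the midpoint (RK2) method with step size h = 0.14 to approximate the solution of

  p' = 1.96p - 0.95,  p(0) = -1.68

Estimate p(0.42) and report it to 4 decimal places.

Midpoint: k1 = f(t_n, p_n); k2 = f(t_n + h/2, p_n + (h/2)·k1); p_{n+1} = p_n + h·k2.
t=0.000000, p=-1.680000:
  k1 = f(0.000000, -1.680000) = -4.242800
  k2 = f(0.070000, -1.976996) = -4.824912
  p ← -1.680000 + 0.14·(-4.824912) = -2.355488
t=0.140000, p=-2.355488:
  k1 = f(0.140000, -2.355488) = -5.566756
  k2 = f(0.210000, -2.745161) = -6.330515
  p ← -2.355488 + 0.14·(-6.330515) = -3.241760
t=0.280000, p=-3.241760:
  k1 = f(0.280000, -3.241760) = -7.303849
  k2 = f(0.350000, -3.753029) = -8.305937
  p ← -3.241760 + 0.14·(-8.305937) = -4.404591
p(0.42) ≈ -4.4046

-4.4046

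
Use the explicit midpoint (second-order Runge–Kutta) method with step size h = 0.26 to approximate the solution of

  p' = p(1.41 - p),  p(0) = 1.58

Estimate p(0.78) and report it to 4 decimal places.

1.4649

Midpoint: k1 = f(t_n, p_n); k2 = f(t_n + h/2, p_n + (h/2)·k1); p_{n+1} = p_n + h·k2.
t=0.000000, p=1.580000:
  k1 = f(0.000000, 1.580000) = -0.268600
  k2 = f(0.130000, 1.545082) = -0.208713
  p ← 1.580000 + 0.26·(-0.208713) = 1.525735
t=0.260000, p=1.525735:
  k1 = f(0.260000, 1.525735) = -0.176580
  k2 = f(0.390000, 1.502779) = -0.139427
  p ← 1.525735 + 0.26·(-0.139427) = 1.489484
t=0.520000, p=1.489484:
  k1 = f(0.520000, 1.489484) = -0.118390
  k2 = f(0.650000, 1.474093) = -0.094479
  p ← 1.489484 + 0.26·(-0.094479) = 1.464919
p(0.78) ≈ 1.4649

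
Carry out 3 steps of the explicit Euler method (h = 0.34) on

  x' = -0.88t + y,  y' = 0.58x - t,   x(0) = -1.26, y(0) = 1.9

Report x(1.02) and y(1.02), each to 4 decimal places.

0.1234, 1.1532

Euler on (x,y): x_{n+1} = x_n + h·x', y_{n+1} = y_n + h·y'.
0.000000: (-1.260000, 1.900000); f=(1.900000, -0.730800) → (-0.614000, 1.651528)
0.340000: (-0.614000, 1.651528); f=(1.352328, -0.696120) → (-0.154208, 1.414847)
0.680000: (-0.154208, 1.414847); f=(0.816447, -0.769441) → (0.123384, 1.153237)
(x(1.02), y(1.02)) ≈ (0.1234, 1.1532)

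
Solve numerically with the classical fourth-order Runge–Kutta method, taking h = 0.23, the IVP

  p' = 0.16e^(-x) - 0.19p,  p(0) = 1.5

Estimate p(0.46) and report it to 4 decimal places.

RK4: k1 = f(x_n, p_n); k2 = f(x_n + h/2, p_n + (h/2)·k1); k3 = f(x_n + h/2, p_n + (h/2)·k2); k4 = f(x_n + h, p_n + h·k3); p_{n+1} = p_n + (h/6)·(k1 + 2k2 + 2k3 + k4).
x=0.000000, p=1.500000:
  k1 = f(0.000000, 1.500000) = -0.125000
  k2 = f(0.115000, 1.485625) = -0.139650
  k3 = f(0.115000, 1.483940) = -0.139330
  k4 = f(0.230000, 1.467954) = -0.151786
  p ← 1.500000 + (0.23/6)·(k1 + 2k2 + 2k3 + k4) = 1.468001
x=0.230000, p=1.468001:
  k1 = f(0.230000, 1.468001) = -0.151795
  k2 = f(0.345000, 1.450545) = -0.162288
  k3 = f(0.345000, 1.449338) = -0.162059
  k4 = f(0.460000, 1.430728) = -0.170833
  p ← 1.468001 + (0.23/6)·(k1 + 2k2 + 2k3 + k4) = 1.430767
p(0.46) ≈ 1.4308

1.4308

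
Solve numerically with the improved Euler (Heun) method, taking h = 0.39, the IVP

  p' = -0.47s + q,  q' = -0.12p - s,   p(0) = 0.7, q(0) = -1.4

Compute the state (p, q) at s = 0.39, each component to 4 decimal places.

Heun on (p,q): k1 = f(s_n, state_n); k2 = f(s_n + h, state_n + h·k1); state_{n+1} = state_n + (h/2)·(k1 + k2).
0.000000: (0.700000, -1.400000)
  k1 = (-1.400000, -0.084000)
  predictor → (0.154000, -1.432760)
  k2 = (-1.616060, -0.408480)
  → (0.111868, -1.496034)
(p(0.39), q(0.39)) ≈ (0.1119, -1.4960)

0.1119, -1.4960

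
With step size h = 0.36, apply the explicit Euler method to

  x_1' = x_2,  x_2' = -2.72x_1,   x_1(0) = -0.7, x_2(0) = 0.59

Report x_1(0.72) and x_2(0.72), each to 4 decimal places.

Euler on (x_1,x_2): x_1_{n+1} = x_1_n + h·x_1', x_2_{n+1} = x_2_n + h·x_2'.
0.000000: (-0.700000, 0.590000); f=(0.590000, 1.904000) → (-0.487600, 1.275440)
0.360000: (-0.487600, 1.275440); f=(1.275440, 1.326272) → (-0.028442, 1.752898)
(x_1(0.72), x_2(0.72)) ≈ (-0.0284, 1.7529)

-0.0284, 1.7529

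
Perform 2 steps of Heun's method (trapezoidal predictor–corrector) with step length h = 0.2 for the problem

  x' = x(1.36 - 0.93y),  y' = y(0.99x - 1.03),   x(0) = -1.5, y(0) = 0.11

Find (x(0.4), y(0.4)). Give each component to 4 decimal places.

Heun on (x,y): k1 = f(s_n, state_n); k2 = f(s_n + h, state_n + h·k1); state_{n+1} = state_n + (h/2)·(k1 + k2).
0.000000: (-1.500000, 0.110000)
  k1 = (-1.886550, -0.276650)
  predictor → (-1.877310, 0.054670)
  k2 = (-2.457693, -0.157916)
  → (-1.934424, 0.066543)
0.200000: (-1.934424, 0.066543)
  k1 = (-2.511105, -0.195976)
  predictor → (-2.436645, 0.027348)
  k2 = (-3.251864, -0.094140)
  → (-2.510721, 0.037532)
(x(0.4), y(0.4)) ≈ (-2.5107, 0.0375)

-2.5107, 0.0375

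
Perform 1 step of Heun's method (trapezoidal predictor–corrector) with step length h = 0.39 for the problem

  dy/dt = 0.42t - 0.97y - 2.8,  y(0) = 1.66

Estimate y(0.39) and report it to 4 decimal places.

Heun: k1 = f(t_n, y_n); k2 = f(t_n + h, y_n + h·k1); y_{n+1} = y_n + (h/2)·(k1 + k2).
t=0.000000, y=1.660000:
  k1 = f(0.000000, 1.660000) = -4.410200
  k2 = f(0.390000, -0.059978) = -2.578021
  y ← 1.660000 + (0.39/2)·(-4.410200 + (-2.578021)) = 0.297297
y(0.39) ≈ 0.2973

0.2973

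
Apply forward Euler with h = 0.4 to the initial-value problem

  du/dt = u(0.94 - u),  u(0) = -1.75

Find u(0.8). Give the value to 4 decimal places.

-10.2785

Euler: u_{n+1} = u_n + h·f(t_n, u_n).
t=0.000000, u=-1.750000: f=-4.707500 → u ← -1.750000 + 0.4·(-4.707500) = -3.633000
t=0.400000, u=-3.633000: f=-16.613709 → u ← -3.633000 + 0.4·(-16.613709) = -10.278484
u(0.8) ≈ -10.2785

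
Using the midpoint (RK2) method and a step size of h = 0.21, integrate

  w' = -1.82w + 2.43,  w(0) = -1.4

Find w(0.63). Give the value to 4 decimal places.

0.4334

Midpoint: k1 = f(t_n, w_n); k2 = f(t_n + h/2, w_n + (h/2)·k1); w_{n+1} = w_n + h·k2.
t=0.000000, w=-1.400000:
  k1 = f(0.000000, -1.400000) = 4.978000
  k2 = f(0.105000, -0.877310) = 4.026704
  w ← -1.400000 + 0.21·4.026704 = -0.554392
t=0.210000, w=-0.554392:
  k1 = f(0.210000, -0.554392) = 3.438994
  k2 = f(0.315000, -0.193298) = 2.781802
  w ← -0.554392 + 0.21·2.781802 = 0.029786
t=0.420000, w=0.029786:
  k1 = f(0.420000, 0.029786) = 2.375789
  k2 = f(0.525000, 0.279244) = 1.921776
  w ← 0.029786 + 0.21·1.921776 = 0.433359
w(0.63) ≈ 0.4334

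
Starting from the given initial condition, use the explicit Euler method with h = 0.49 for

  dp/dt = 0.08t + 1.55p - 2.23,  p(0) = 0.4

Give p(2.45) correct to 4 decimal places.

Euler: p_{n+1} = p_n + h·f(t_n, p_n).
t=0.000000, p=0.400000: f=-1.610000 → p ← 0.400000 + 0.49·(-1.610000) = -0.388900
t=0.490000, p=-0.388900: f=-2.793595 → p ← -0.388900 + 0.49·(-2.793595) = -1.757762
t=0.980000, p=-1.757762: f=-4.876130 → p ← -1.757762 + 0.49·(-4.876130) = -4.147065
t=1.470000, p=-4.147065: f=-8.540351 → p ← -4.147065 + 0.49·(-8.540351) = -8.331838
t=1.960000, p=-8.331838: f=-14.987548 → p ← -8.331838 + 0.49·(-14.987548) = -15.675736
p(2.45) ≈ -15.6757

-15.6757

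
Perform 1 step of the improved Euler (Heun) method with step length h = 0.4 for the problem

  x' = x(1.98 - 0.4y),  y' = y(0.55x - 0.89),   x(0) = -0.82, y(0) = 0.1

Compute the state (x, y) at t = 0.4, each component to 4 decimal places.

Heun on (x,y): k1 = f(t_n, state_n); k2 = f(t_n + h, state_n + h·k1); state_{n+1} = state_n + (h/2)·(k1 + k2).
0.000000: (-0.820000, 0.100000)
  k1 = (-1.590800, -0.134100)
  predictor → (-1.456320, 0.046360)
  k2 = (-2.856508, -0.078394)
  → (-1.709462, 0.057501)
(x(0.4), y(0.4)) ≈ (-1.7095, 0.0575)

-1.7095, 0.0575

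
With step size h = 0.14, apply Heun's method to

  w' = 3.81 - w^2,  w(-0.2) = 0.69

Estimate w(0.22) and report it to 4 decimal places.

1.6010

Heun: k1 = f(x_n, w_n); k2 = f(x_n + h, w_n + h·k1); w_{n+1} = w_n + (h/2)·(k1 + k2).
x=-0.200000, w=0.690000:
  k1 = f(-0.200000, 0.690000) = 3.333900
  k2 = f(-0.060000, 1.156746) = 2.471939
  w ← 0.690000 + (0.14/2)·(3.333900 + 2.471939) = 1.096409
x=-0.060000, w=1.096409:
  k1 = f(-0.060000, 1.096409) = 2.607888
  k2 = f(0.080000, 1.461513) = 1.673980
  w ← 1.096409 + (0.14/2)·(2.607888 + 1.673980) = 1.396139
x=0.080000, w=1.396139:
  k1 = f(0.080000, 1.396139) = 1.860795
  k2 = f(0.220000, 1.656651) = 1.065508
  w ← 1.396139 + (0.14/2)·(1.860795 + 1.065508) = 1.600981
w(0.22) ≈ 1.6010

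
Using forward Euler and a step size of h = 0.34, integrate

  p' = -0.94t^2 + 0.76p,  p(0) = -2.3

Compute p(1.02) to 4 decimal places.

Euler: p_{n+1} = p_n + h·f(t_n, p_n).
t=0.000000, p=-2.300000: f=-1.748000 → p ← -2.300000 + 0.34·(-1.748000) = -2.894320
t=0.340000, p=-2.894320: f=-2.308347 → p ← -2.894320 + 0.34·(-2.308347) = -3.679158
t=0.680000, p=-3.679158: f=-3.230816 → p ← -3.679158 + 0.34·(-3.230816) = -4.777636
p(1.02) ≈ -4.7776

-4.7776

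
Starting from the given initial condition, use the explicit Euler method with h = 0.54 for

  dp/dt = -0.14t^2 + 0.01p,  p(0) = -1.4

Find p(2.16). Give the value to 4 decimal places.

Euler: p_{n+1} = p_n + h·f(t_n, p_n).
t=0.000000, p=-1.400000: f=-0.014000 → p ← -1.400000 + 0.54·(-0.014000) = -1.407560
t=0.540000, p=-1.407560: f=-0.054900 → p ← -1.407560 + 0.54·(-0.054900) = -1.437206
t=1.080000, p=-1.437206: f=-0.177668 → p ← -1.437206 + 0.54·(-0.177668) = -1.533147
t=1.620000, p=-1.533147: f=-0.382747 → p ← -1.533147 + 0.54·(-0.382747) = -1.739830
p(2.16) ≈ -1.7398

-1.7398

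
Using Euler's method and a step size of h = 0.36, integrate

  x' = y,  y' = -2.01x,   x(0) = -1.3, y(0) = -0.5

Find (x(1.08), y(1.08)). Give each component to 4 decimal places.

-0.7772, 2.4677

Euler on (x,y): x_{n+1} = x_n + h·x', y_{n+1} = y_n + h·y'.
0.000000: (-1.300000, -0.500000); f=(-0.500000, 2.613000) → (-1.480000, 0.440680)
0.360000: (-1.480000, 0.440680); f=(0.440680, 2.974800) → (-1.321355, 1.511608)
0.720000: (-1.321355, 1.511608); f=(1.511608, 2.655924) → (-0.777176, 2.467741)
(x(1.08), y(1.08)) ≈ (-0.7772, 2.4677)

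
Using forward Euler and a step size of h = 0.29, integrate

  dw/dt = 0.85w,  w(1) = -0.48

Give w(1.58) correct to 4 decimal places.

Euler: w_{n+1} = w_n + h·f(t_n, w_n).
t=1.000000, w=-0.480000: f=-0.408000 → w ← -0.480000 + 0.29·(-0.408000) = -0.598320
t=1.290000, w=-0.598320: f=-0.508572 → w ← -0.598320 + 0.29·(-0.508572) = -0.745806
w(1.58) ≈ -0.7458

-0.7458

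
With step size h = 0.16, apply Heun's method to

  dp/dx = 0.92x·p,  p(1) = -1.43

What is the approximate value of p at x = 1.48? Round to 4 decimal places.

Heun: k1 = f(x_n, p_n); k2 = f(x_n + h, p_n + h·k1); p_{n+1} = p_n + (h/2)·(k1 + k2).
x=1.000000, p=-1.430000:
  k1 = f(1.000000, -1.430000) = -1.315600
  k2 = f(1.160000, -1.640496) = -1.750737
  p ← -1.430000 + (0.16/2)·(-1.315600 + (-1.750737)) = -1.675307
x=1.160000, p=-1.675307:
  k1 = f(1.160000, -1.675307) = -1.787888
  k2 = f(1.320000, -1.961369) = -2.381887
  p ← -1.675307 + (0.16/2)·(-1.787888 + (-2.381887)) = -2.008889
x=1.320000, p=-2.008889:
  k1 = f(1.320000, -2.008889) = -2.439595
  k2 = f(1.480000, -2.399224) = -3.266783
  p ← -2.008889 + (0.16/2)·(-2.439595 + (-3.266783)) = -2.465399
p(1.48) ≈ -2.4654

-2.4654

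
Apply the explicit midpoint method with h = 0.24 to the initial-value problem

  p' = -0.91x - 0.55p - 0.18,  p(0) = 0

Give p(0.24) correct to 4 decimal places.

Midpoint: k1 = f(x_n, p_n); k2 = f(x_n + h/2, p_n + (h/2)·k1); p_{n+1} = p_n + h·k2.
x=0.000000, p=0.000000:
  k1 = f(0.000000, 0.000000) = -0.180000
  k2 = f(0.120000, -0.021600) = -0.277320
  p ← 0.000000 + 0.24·(-0.277320) = -0.066557
p(0.24) ≈ -0.0666

-0.0666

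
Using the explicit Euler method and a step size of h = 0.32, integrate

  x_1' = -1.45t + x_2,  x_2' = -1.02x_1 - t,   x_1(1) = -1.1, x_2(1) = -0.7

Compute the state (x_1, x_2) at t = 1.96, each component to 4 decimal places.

-3.5329, -0.1720

Euler on (x_1,x_2): x_1_{n+1} = x_1_n + h·x_1', x_2_{n+1} = x_2_n + h·x_2'.
1.000000: (-1.100000, -0.700000); f=(-2.150000, 0.122000) → (-1.788000, -0.660960)
1.320000: (-1.788000, -0.660960); f=(-2.574960, 0.503760) → (-2.611987, -0.499757)
1.640000: (-2.611987, -0.499757); f=(-2.877757, 1.024227) → (-3.532869, -0.172004)
(x_1(1.96), x_2(1.96)) ≈ (-3.5329, -0.1720)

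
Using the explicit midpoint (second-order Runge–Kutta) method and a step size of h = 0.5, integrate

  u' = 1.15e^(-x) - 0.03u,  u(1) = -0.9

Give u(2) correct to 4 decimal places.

Midpoint: k1 = f(x_n, u_n); k2 = f(x_n + h/2, u_n + (h/2)·k1); u_{n+1} = u_n + h·k2.
x=1.000000, u=-0.900000:
  k1 = f(1.000000, -0.900000) = 0.450061
  k2 = f(1.250000, -0.787485) = 0.353105
  u ← -0.900000 + 0.5·0.353105 = -0.723447
x=1.500000, u=-0.723447:
  k1 = f(1.500000, -0.723447) = 0.278303
  k2 = f(1.750000, -0.653872) = 0.219456
  u ← -0.723447 + 0.5·0.219456 = -0.613719
u(2) ≈ -0.6137

-0.6137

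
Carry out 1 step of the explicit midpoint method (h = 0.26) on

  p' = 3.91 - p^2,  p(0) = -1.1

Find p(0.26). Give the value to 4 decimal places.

Midpoint: k1 = f(t_n, p_n); k2 = f(t_n + h/2, p_n + (h/2)·k1); p_{n+1} = p_n + h·k2.
t=0.000000, p=-1.100000:
  k1 = f(0.000000, -1.100000) = 2.700000
  k2 = f(0.130000, -0.749000) = 3.348999
  p ← -1.100000 + 0.26·3.348999 = -0.229260
p(0.26) ≈ -0.2293

-0.2293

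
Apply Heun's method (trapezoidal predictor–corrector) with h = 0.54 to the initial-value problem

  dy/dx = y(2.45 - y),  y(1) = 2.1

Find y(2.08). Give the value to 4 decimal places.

Heun: k1 = f(x_n, y_n); k2 = f(x_n + h, y_n + h·k1); y_{n+1} = y_n + (h/2)·(k1 + k2).
x=1.000000, y=2.100000:
  k1 = f(1.000000, 2.100000) = 0.735000
  k2 = f(1.540000, 2.496900) = -0.117105
  y ← 2.100000 + (0.54/2)·(0.735000 + (-0.117105)) = 2.266832
x=1.540000, y=2.266832:
  k1 = f(1.540000, 2.266832) = 0.415212
  k2 = f(2.080000, 2.491046) = -0.102248
  y ← 2.266832 + (0.54/2)·(0.415212 + (-0.102248)) = 2.351332
y(2.08) ≈ 2.3513

2.3513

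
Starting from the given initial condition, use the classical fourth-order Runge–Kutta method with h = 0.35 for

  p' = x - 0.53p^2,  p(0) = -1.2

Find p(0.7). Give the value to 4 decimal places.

RK4: k1 = f(x_n, p_n); k2 = f(x_n + h/2, p_n + (h/2)·k1); k3 = f(x_n + h/2, p_n + (h/2)·k2); k4 = f(x_n + h, p_n + h·k3); p_{n+1} = p_n + (h/6)·(k1 + 2k2 + 2k3 + k4).
x=0.000000, p=-1.200000:
  k1 = f(0.000000, -1.200000) = -0.763200
  k2 = f(0.175000, -1.333560) = -0.767543
  k3 = f(0.175000, -1.334320) = -0.768617
  k4 = f(0.350000, -1.469016) = -0.793744
  p ← -1.200000 + (0.35/6)·(k1 + 2k2 + 2k3 + k4) = -1.470040
x=0.350000, p=-1.470040:
  k1 = f(0.350000, -1.470040) = -0.795340
  k2 = f(0.525000, -1.609225) = -0.847490
  k3 = f(0.525000, -1.618351) = -0.863102
  k4 = f(0.700000, -1.772126) = -0.964428
  p ← -1.470040 + (0.35/6)·(k1 + 2k2 + 2k3 + k4) = -1.772263
p(0.7) ≈ -1.7723

-1.7723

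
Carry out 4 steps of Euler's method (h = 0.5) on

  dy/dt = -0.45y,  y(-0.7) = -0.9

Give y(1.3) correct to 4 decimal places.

-0.3247

Euler: y_{n+1} = y_n + h·f(t_n, y_n).
t=-0.700000, y=-0.900000: f=0.405000 → y ← -0.900000 + 0.5·0.405000 = -0.697500
t=-0.200000, y=-0.697500: f=0.313875 → y ← -0.697500 + 0.5·0.313875 = -0.540563
t=0.300000, y=-0.540563: f=0.243253 → y ← -0.540563 + 0.5·0.243253 = -0.418936
t=0.800000, y=-0.418936: f=0.188521 → y ← -0.418936 + 0.5·0.188521 = -0.324675
y(1.3) ≈ -0.3247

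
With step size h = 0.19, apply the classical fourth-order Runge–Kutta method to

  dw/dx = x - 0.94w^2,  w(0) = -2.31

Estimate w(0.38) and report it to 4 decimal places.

-11.8938

RK4: k1 = f(x_n, w_n); k2 = f(x_n + h/2, w_n + (h/2)·k1); k3 = f(x_n + h/2, w_n + (h/2)·k2); k4 = f(x_n + h, w_n + h·k3); w_{n+1} = w_n + (h/6)·(k1 + 2k2 + 2k3 + k4).
x=0.000000, w=-2.310000:
  k1 = f(0.000000, -2.310000) = -5.015934
  k2 = f(0.095000, -2.786514) = -7.203779
  k3 = f(0.095000, -2.994359) = -8.333215
  k4 = f(0.190000, -3.893311) = -14.058397
  w ← -2.310000 + (0.19/6)·(k1 + 2k2 + 2k3 + k4) = -3.898030
x=0.190000, w=-3.898030:
  k1 = f(0.190000, -3.898030) = -14.092960
  k2 = f(0.285000, -5.236861) = -25.494234
  k3 = f(0.285000, -6.319982) = -37.260646
  k4 = f(0.380000, -10.977553) = -112.896266
  w ← -3.898030 + (0.19/6)·(k1 + 2k2 + 2k3 + k4) = -11.893831
w(0.38) ≈ -11.8938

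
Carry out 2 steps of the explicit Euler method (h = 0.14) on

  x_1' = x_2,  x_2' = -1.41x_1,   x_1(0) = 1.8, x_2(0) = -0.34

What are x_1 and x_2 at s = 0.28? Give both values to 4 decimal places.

Euler on (x_1,x_2): x_1_{n+1} = x_1_n + h·x_1', x_2_{n+1} = x_2_n + h·x_2'.
0.000000: (1.800000, -0.340000); f=(-0.340000, -2.538000) → (1.752400, -0.695320)
0.140000: (1.752400, -0.695320); f=(-0.695320, -2.470884) → (1.655055, -1.041244)
(x_1(0.28), x_2(0.28)) ≈ (1.6551, -1.0412)

1.6551, -1.0412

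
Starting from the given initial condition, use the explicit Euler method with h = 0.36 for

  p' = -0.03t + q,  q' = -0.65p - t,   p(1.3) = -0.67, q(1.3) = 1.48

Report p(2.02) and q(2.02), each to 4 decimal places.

0.2516, 0.6066

Euler on (p,q): p_{n+1} = p_n + h·p', q_{n+1} = q_n + h·q'.
1.300000: (-0.670000, 1.480000); f=(1.441000, -0.864500) → (-0.151240, 1.168780)
1.660000: (-0.151240, 1.168780); f=(1.118980, -1.561694) → (0.251593, 0.606570)
(p(2.02), q(2.02)) ≈ (0.2516, 0.6066)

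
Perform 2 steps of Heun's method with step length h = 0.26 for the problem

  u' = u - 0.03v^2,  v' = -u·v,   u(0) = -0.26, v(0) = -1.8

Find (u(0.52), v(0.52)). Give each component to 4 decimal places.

-0.5109, -2.1784

Heun on (u,v): k1 = f(s_n, state_n); k2 = f(s_n + h, state_n + h·k1); state_{n+1} = state_n + (h/2)·(k1 + k2).
0.000000: (-0.260000, -1.800000)
  k1 = (-0.357200, -0.468000)
  predictor → (-0.352872, -1.921680)
  k2 = (-0.463658, -0.678107)
  → (-0.366711, -1.948994)
0.260000: (-0.366711, -1.948994)
  k1 = (-0.480669, -0.714718)
  predictor → (-0.491685, -2.134821)
  k2 = (-0.628409, -1.049660)
  → (-0.510892, -2.178363)
(u(0.52), v(0.52)) ≈ (-0.5109, -2.1784)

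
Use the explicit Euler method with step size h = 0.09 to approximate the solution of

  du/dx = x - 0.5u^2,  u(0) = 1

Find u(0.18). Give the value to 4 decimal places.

Euler: u_{n+1} = u_n + h·f(x_n, u_n).
x=0.000000, u=1.000000: f=-0.500000 → u ← 1.000000 + 0.09·(-0.500000) = 0.955000
x=0.090000, u=0.955000: f=-0.366012 → u ← 0.955000 + 0.09·(-0.366012) = 0.922059
u(0.18) ≈ 0.9221

0.9221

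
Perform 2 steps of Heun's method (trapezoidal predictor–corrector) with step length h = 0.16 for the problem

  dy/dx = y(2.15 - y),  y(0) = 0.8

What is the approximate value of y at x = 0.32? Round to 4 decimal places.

1.1616

Heun: k1 = f(x_n, y_n); k2 = f(x_n + h, y_n + h·k1); y_{n+1} = y_n + (h/2)·(k1 + k2).
x=0.000000, y=0.800000:
  k1 = f(0.000000, 0.800000) = 1.080000
  k2 = f(0.160000, 0.972800) = 1.145180
  y ← 0.800000 + (0.16/2)·(1.080000 + 1.145180) = 0.978014
x=0.160000, y=0.978014:
  k1 = f(0.160000, 0.978014) = 1.146219
  k2 = f(0.320000, 1.161409) = 1.148158
  y ← 0.978014 + (0.16/2)·(1.146219 + 1.148158) = 1.161565
y(0.32) ≈ 1.1616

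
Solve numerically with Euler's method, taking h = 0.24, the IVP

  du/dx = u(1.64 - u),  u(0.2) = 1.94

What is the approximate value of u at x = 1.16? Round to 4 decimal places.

1.6716

Euler: u_{n+1} = u_n + h·f(x_n, u_n).
x=0.200000, u=1.940000: f=-0.582000 → u ← 1.940000 + 0.24·(-0.582000) = 1.800320
x=0.440000, u=1.800320: f=-0.288627 → u ← 1.800320 + 0.24·(-0.288627) = 1.731049
x=0.680000, u=1.731049: f=-0.157611 → u ← 1.731049 + 0.24·(-0.157611) = 1.693223
x=0.920000, u=1.693223: f=-0.090118 → u ← 1.693223 + 0.24·(-0.090118) = 1.671594
u(1.16) ≈ 1.6716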